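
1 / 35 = 0.03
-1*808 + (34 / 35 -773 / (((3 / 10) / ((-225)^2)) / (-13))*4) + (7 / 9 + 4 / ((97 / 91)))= 207256832104667 / 30555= 6783074197.50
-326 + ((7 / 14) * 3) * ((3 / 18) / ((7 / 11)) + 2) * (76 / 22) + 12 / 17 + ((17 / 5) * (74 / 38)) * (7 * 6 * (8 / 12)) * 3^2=336985119 / 248710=1354.93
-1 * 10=-10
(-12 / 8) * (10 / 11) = -15 / 11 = -1.36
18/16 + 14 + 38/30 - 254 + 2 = -28273/120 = -235.61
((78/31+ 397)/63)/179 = 12385/349587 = 0.04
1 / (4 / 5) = 5 / 4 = 1.25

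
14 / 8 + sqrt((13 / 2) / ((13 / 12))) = 7 / 4 + sqrt(6) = 4.20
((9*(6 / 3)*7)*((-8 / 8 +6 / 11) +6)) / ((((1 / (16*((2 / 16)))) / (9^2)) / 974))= 110250778.91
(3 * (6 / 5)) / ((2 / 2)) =18 / 5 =3.60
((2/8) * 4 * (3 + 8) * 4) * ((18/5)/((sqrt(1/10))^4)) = 15840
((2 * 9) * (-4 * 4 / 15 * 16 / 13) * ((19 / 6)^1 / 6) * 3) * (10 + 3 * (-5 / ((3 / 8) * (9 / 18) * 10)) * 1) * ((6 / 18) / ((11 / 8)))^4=-19922944 / 77084865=-0.26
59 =59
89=89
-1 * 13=-13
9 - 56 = -47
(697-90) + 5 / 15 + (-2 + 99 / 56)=607.10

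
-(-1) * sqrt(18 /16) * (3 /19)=9 * sqrt(2) /76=0.17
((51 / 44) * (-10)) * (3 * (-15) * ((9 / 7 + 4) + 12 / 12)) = 22950 / 7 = 3278.57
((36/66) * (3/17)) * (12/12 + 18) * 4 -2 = 994/187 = 5.32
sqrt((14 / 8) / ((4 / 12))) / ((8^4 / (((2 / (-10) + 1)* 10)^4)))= 2.29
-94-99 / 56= -5363 / 56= -95.77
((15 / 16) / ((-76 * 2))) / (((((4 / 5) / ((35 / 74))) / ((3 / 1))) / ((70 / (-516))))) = 91875 / 61908992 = 0.00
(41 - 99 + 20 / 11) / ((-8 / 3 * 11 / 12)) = 2781 / 121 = 22.98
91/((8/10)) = 455/4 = 113.75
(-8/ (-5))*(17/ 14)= 68/ 35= 1.94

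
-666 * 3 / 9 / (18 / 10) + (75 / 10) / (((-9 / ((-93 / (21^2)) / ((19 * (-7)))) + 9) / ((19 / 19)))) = -962997 / 7808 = -123.33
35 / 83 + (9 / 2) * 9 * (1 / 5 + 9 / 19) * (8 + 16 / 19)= 36206023 / 149815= 241.67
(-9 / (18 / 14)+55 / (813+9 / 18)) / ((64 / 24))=-33837 / 13016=-2.60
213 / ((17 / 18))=225.53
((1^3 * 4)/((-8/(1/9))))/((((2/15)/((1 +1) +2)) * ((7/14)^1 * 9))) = -10/27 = -0.37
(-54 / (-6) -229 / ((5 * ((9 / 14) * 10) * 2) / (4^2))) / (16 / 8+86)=-10799 / 19800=-0.55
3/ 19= 0.16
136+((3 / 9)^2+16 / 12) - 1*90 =427 / 9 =47.44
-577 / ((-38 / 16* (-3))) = -4616 / 57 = -80.98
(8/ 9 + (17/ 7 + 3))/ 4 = 199/ 126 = 1.58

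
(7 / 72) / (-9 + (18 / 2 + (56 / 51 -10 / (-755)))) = 17969 / 205392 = 0.09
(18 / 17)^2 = 324 / 289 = 1.12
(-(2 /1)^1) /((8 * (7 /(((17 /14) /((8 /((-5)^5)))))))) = 53125 /3136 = 16.94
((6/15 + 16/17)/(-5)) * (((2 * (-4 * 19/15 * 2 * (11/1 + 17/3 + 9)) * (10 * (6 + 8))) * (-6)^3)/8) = -224155008/425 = -527423.55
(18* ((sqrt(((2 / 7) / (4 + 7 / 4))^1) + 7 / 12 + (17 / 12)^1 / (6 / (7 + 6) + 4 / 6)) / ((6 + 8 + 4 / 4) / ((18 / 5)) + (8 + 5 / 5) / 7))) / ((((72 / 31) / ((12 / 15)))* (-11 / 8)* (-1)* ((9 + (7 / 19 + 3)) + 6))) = 56544* sqrt(322) / 101100065 + 4003433 / 48352205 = 0.09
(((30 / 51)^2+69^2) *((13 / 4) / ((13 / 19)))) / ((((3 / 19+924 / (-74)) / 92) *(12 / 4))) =-422731245119 / 7514289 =-56256.99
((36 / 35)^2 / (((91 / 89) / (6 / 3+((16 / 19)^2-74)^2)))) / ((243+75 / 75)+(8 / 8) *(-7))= 26924611737888 / 1147675144525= 23.46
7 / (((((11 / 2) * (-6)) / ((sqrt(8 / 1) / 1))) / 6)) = -28 * sqrt(2) / 11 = -3.60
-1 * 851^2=-724201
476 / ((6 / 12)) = 952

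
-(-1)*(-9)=-9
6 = 6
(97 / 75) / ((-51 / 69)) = -2231 / 1275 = -1.75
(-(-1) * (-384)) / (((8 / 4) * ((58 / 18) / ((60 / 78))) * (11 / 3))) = -51840 / 4147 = -12.50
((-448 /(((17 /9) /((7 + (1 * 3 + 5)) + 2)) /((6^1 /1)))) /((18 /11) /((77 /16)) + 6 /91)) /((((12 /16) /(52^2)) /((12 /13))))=-147751059456 /745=-198323569.74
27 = 27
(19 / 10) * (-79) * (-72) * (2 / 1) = 108072 / 5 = 21614.40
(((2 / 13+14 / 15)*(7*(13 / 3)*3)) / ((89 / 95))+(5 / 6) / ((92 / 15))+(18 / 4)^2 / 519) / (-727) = -899021461 / 6178877688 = -0.15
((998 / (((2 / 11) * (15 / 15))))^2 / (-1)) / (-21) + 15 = 30129436 / 21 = 1434735.05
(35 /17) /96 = 35 /1632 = 0.02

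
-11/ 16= -0.69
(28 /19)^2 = 784 /361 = 2.17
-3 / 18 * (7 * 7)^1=-49 / 6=-8.17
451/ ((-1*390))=-451/ 390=-1.16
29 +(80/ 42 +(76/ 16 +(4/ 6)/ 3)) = 9041/ 252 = 35.88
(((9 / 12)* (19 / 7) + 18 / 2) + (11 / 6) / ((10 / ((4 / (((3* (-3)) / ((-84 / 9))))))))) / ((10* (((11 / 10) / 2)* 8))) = 0.27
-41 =-41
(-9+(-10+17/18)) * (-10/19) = 1625/171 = 9.50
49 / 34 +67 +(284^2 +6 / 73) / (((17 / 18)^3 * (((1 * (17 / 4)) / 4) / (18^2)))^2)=10763536740852718727455 / 1018460586386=10568437193.08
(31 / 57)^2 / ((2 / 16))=7688 / 3249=2.37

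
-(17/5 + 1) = -22/5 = -4.40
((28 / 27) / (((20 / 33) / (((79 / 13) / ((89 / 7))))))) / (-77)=-553 / 52065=-0.01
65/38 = 1.71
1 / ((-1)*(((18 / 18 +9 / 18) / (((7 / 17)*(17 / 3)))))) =-14 / 9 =-1.56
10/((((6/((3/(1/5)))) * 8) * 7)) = 25/56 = 0.45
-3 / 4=-0.75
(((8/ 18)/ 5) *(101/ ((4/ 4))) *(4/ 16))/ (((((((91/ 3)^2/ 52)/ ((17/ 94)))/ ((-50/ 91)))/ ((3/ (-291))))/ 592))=20329280/ 264271553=0.08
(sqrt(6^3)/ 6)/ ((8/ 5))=5 * sqrt(6)/ 8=1.53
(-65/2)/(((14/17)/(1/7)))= -1105/196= -5.64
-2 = -2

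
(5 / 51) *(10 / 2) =25 / 51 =0.49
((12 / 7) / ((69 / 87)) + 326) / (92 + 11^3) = 52834 / 229103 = 0.23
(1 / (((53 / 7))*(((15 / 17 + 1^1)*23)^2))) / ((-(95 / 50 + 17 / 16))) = -10115 / 425265216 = -0.00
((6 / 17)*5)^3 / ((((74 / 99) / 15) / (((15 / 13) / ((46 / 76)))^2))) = 400.79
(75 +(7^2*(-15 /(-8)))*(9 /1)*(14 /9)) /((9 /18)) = 5445 /2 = 2722.50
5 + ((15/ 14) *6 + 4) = 108/ 7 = 15.43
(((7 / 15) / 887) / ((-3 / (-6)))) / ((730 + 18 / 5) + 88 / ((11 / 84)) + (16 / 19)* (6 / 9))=133 / 177735286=0.00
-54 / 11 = -4.91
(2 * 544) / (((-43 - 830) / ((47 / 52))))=-12784 / 11349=-1.13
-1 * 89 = -89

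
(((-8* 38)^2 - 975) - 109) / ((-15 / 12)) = -365328 / 5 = -73065.60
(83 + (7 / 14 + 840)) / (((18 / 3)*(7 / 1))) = 1847 / 84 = 21.99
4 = 4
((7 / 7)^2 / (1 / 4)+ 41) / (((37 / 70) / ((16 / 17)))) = 50400 / 629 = 80.13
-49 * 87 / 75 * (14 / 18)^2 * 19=-1322951 / 2025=-653.31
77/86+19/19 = 163/86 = 1.90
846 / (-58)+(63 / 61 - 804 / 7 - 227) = -4401049 / 12383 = -355.41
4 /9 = 0.44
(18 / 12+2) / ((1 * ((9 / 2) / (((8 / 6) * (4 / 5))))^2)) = 3584 / 18225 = 0.20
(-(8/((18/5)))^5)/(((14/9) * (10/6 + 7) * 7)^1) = -800000/1393119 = -0.57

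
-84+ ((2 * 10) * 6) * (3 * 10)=3516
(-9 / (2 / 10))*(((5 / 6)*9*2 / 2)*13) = -8775 / 2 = -4387.50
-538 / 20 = -269 / 10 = -26.90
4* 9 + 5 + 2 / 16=41.12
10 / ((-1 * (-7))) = 10 / 7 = 1.43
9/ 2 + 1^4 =11/ 2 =5.50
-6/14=-3/7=-0.43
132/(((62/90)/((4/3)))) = 7920/31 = 255.48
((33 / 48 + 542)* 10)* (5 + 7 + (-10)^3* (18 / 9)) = -10788627.50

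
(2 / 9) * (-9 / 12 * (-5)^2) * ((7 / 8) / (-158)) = 175 / 7584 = 0.02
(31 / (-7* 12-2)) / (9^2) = -31 / 6966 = -0.00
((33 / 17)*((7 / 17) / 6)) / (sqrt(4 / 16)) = 0.27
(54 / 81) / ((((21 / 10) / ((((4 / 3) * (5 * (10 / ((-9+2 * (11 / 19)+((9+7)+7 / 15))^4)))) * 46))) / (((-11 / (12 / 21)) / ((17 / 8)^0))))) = -7727628046875 / 2281432014481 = -3.39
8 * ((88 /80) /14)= 22 /35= 0.63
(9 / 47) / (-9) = -0.02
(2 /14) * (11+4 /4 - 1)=11 /7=1.57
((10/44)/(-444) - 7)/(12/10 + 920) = -0.01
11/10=1.10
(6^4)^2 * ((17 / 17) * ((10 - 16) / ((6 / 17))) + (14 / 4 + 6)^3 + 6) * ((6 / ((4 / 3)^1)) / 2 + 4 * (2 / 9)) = 4462197336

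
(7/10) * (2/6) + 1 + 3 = 127/30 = 4.23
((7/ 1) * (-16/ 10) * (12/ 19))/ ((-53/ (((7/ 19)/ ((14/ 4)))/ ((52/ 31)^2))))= 80724/ 16167385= 0.00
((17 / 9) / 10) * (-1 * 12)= -2.27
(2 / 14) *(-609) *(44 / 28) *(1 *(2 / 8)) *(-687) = 657459 / 28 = 23480.68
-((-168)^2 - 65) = -28159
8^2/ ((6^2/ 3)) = 16/ 3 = 5.33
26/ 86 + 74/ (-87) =-0.55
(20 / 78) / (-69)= -10 / 2691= -0.00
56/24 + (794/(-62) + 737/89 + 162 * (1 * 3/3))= 1322729/8277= 159.81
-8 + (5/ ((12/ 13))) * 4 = 13.67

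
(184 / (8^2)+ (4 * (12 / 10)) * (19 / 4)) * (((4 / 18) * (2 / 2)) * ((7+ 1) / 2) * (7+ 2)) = 1027 / 5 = 205.40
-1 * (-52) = 52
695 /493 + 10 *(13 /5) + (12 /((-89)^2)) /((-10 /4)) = 535170533 /19525265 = 27.41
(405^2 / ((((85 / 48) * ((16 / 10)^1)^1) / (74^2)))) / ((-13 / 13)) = -5389205400 / 17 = -317012082.35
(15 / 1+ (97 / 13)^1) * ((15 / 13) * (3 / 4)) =3285 / 169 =19.44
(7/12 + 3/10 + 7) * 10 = 473/6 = 78.83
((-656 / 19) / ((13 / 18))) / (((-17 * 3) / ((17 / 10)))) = 1968 / 1235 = 1.59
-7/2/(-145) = 7/290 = 0.02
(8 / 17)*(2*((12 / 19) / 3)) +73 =23643 / 323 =73.20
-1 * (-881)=881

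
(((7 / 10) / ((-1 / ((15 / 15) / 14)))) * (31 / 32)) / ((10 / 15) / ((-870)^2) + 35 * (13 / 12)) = -3519585 / 2755116064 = -0.00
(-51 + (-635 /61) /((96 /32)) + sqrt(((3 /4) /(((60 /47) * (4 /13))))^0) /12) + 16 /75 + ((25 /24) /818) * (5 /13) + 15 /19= -394763402257 /7394883600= -53.38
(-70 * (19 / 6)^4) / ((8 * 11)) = -4561235 / 57024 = -79.99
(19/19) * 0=0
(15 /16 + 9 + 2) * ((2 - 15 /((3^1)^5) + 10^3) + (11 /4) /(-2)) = 123837715 /10368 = 11944.22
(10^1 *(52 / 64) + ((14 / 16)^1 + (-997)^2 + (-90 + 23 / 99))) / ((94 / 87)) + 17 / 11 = 2853572749 / 3102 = 919913.85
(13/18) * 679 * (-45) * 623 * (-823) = 22629294415/2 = 11314647207.50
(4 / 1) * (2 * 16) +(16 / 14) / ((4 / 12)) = 131.43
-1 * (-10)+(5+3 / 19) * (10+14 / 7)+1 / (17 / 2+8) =45116 / 627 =71.96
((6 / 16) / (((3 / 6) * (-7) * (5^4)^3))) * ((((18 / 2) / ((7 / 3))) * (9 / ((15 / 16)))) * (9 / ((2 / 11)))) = -48114 / 59814453125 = -0.00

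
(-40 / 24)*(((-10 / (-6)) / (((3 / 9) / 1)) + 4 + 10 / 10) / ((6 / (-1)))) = 25 / 9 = 2.78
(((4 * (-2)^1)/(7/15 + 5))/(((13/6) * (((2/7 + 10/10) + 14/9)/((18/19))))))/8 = -51030/1812733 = -0.03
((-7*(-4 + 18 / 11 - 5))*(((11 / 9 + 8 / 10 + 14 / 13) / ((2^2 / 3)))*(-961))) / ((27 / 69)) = -841527519 / 2860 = -294240.39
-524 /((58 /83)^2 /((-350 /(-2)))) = -157930325 /841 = -187788.73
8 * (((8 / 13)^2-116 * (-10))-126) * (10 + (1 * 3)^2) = 26571120 / 169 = 157225.56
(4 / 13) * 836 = 3344 / 13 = 257.23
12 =12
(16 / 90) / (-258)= -4 / 5805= -0.00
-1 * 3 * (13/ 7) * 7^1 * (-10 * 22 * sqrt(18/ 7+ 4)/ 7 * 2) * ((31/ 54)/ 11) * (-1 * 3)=-8060 * sqrt(322)/ 147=-983.89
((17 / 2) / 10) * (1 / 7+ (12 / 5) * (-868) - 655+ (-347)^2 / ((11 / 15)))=1056729741 / 7700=137237.63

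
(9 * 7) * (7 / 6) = 73.50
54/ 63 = 6/ 7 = 0.86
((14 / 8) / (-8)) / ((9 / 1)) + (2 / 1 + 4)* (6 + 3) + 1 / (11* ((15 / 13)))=856223 / 15840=54.05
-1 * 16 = -16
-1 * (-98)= 98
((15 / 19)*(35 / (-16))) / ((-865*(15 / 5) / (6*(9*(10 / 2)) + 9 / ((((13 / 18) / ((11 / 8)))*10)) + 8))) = 1018157 / 5469568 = 0.19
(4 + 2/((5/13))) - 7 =11/5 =2.20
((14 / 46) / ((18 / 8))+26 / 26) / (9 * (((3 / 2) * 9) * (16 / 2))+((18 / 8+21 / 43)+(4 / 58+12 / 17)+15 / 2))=19927060 / 17254606923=0.00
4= 4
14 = 14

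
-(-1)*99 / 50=99 / 50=1.98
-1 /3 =-0.33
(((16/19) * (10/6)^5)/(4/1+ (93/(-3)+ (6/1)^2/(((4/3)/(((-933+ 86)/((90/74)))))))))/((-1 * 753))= 31250/40916117169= 0.00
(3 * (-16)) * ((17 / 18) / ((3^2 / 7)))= -952 / 27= -35.26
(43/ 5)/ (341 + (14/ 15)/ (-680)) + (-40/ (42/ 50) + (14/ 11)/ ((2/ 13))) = -15796484617/ 401730483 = -39.32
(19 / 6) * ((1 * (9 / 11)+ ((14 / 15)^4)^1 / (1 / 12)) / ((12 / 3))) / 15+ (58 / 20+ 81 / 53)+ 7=42330976753 / 3541725000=11.95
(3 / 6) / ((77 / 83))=83 / 154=0.54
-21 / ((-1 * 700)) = 3 / 100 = 0.03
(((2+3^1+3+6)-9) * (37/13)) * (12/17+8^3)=1612460/221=7296.20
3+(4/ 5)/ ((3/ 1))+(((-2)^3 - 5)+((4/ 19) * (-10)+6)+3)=-809/ 285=-2.84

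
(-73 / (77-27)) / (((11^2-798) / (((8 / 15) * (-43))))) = -12556 / 253875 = -0.05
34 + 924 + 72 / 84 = 6712 / 7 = 958.86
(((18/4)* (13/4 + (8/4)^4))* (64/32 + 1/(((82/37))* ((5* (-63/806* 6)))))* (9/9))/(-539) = -140069/482160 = -0.29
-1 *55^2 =-3025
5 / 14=0.36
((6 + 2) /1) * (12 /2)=48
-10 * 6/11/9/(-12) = 5/99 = 0.05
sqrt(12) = 2 * sqrt(3) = 3.46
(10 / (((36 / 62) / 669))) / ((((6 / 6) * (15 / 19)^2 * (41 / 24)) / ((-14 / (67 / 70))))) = -3913089824 / 24723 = -158277.31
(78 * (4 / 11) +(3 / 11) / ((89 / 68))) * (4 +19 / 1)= 643356 / 979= 657.16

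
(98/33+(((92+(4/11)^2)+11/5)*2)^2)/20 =19544224721/10980750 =1779.86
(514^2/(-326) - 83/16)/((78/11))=-23398067/203424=-115.02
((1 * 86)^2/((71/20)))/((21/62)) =9171040/1491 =6150.93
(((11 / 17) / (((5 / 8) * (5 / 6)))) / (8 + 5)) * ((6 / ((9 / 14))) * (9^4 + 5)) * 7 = 226500736 / 5525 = 40995.61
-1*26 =-26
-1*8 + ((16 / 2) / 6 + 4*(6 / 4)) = -2 / 3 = -0.67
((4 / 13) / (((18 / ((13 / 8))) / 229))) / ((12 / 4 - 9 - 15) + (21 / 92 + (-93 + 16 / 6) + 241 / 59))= -310753 / 5228157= -0.06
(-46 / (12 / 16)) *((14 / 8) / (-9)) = 11.93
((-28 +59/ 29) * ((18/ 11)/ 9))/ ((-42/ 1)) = 251/ 2233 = 0.11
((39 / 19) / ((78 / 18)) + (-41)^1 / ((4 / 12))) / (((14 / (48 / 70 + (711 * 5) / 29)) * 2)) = -72820422 / 134995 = -539.43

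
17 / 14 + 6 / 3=45 / 14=3.21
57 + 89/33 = 1970/33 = 59.70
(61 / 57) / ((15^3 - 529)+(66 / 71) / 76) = 8662 / 23035623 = 0.00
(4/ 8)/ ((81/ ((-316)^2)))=49928/ 81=616.40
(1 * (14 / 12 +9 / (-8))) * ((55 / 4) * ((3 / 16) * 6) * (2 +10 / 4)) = 1485 / 512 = 2.90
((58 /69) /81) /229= 58 /1279881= 0.00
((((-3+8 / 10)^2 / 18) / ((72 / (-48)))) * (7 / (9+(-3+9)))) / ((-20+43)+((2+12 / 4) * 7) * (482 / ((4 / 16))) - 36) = -847 / 683103375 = -0.00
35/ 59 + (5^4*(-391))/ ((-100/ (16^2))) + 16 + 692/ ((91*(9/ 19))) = 30231195133/ 48321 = 625632.65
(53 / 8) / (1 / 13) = 689 / 8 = 86.12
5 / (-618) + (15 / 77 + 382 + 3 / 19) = 382.34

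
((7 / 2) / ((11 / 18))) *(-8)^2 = 4032 / 11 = 366.55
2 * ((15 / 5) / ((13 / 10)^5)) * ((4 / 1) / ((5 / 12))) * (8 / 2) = 23040000 / 371293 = 62.05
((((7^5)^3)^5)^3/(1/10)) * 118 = 16555450783047058552013563268568539297939869829141388011100277981488678120050266837671975524389597642301139911665081105230339498580448279678504500197985706885741435983851872129629889283414152260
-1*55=-55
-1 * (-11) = 11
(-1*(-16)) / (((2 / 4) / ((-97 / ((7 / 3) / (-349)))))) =3249888 / 7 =464269.71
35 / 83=0.42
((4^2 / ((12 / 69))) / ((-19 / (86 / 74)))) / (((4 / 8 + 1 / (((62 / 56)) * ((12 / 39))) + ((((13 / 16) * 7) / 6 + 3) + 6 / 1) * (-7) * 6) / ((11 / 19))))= 21583936 / 2745277567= 0.01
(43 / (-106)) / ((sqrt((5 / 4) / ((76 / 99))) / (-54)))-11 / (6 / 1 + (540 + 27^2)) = -11 / 1275 + 1548 * sqrt(1045) / 2915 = 17.16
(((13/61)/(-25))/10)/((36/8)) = -13/68625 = -0.00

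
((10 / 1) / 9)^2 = 100 / 81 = 1.23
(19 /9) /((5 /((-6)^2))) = 76 /5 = 15.20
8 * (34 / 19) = 272 / 19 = 14.32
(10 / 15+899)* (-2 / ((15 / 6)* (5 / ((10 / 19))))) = -21592 / 285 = -75.76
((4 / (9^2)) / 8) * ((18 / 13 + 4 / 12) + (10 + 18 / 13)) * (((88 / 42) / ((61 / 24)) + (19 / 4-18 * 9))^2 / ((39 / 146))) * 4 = 380397239250625 / 12836065788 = 29635.03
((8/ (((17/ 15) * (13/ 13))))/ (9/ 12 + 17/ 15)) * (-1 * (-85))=36000/ 113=318.58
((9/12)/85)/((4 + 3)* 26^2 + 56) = 1/542640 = 0.00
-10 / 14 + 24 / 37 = -17 / 259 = -0.07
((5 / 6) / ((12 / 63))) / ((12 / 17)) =595 / 96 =6.20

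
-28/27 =-1.04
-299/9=-33.22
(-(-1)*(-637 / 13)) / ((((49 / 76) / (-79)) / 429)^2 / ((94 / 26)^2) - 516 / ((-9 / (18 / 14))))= -29743980164802288 / 44746045962226663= -0.66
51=51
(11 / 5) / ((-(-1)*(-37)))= -0.06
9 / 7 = 1.29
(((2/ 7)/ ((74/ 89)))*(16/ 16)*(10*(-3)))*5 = -13350/ 259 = -51.54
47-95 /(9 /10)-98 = -1409 /9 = -156.56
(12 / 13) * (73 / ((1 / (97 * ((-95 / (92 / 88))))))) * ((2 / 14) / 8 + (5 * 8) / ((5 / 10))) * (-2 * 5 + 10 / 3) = 663156184900 / 2093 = 316844808.84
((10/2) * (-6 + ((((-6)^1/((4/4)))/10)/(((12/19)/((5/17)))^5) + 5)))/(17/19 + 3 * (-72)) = 11335037183885/481320345885696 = 0.02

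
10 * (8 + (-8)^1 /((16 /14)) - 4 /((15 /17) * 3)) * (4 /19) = -184 /171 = -1.08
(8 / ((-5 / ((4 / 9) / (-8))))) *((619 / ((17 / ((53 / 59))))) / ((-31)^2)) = 131228 / 43374735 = 0.00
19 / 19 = 1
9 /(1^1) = 9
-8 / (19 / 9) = -72 / 19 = -3.79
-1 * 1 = -1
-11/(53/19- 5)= 209/42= 4.98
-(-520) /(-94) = -260 /47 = -5.53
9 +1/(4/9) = 45/4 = 11.25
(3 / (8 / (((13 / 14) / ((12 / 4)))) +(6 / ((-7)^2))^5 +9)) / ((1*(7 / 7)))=3672178237 / 42653796295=0.09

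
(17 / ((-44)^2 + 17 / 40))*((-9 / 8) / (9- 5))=-255 / 103276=-0.00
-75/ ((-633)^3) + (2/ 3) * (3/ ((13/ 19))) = 2.92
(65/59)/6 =65/354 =0.18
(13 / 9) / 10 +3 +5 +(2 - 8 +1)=283 / 90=3.14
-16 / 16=-1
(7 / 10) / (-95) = -7 / 950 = -0.01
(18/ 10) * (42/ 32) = 189/ 80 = 2.36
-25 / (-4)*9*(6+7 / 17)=24525 / 68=360.66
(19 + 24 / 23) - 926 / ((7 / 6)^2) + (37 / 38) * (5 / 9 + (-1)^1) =-127331167 / 192717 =-660.72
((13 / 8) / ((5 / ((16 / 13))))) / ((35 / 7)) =2 / 25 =0.08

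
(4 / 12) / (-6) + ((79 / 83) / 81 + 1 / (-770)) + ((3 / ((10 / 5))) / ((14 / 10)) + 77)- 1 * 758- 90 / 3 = -3675327823 / 5176710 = -709.97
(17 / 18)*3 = 17 / 6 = 2.83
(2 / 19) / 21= 2 / 399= 0.01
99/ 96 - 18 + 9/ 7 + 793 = 174119/ 224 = 777.32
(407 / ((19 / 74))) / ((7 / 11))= 331298 / 133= 2490.96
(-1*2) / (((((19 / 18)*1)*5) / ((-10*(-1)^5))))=-72 / 19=-3.79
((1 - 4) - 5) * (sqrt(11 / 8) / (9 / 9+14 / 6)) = -3 * sqrt(22) / 5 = -2.81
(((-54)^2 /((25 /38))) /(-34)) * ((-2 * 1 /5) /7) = 110808 /14875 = 7.45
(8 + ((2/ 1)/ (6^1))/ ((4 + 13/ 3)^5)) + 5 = 126953206/ 9765625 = 13.00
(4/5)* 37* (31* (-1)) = -4588/5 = -917.60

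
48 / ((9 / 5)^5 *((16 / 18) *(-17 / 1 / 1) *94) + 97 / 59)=-8850000 / 4948370491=-0.00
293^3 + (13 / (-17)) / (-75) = 32071040188 / 1275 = 25153757.01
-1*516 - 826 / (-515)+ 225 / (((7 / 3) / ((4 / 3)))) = -1390898 / 3605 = -385.82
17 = 17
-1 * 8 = -8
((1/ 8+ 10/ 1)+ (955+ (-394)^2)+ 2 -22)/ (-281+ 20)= -416483/ 696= -598.40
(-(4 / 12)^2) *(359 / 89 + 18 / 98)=-18392 / 39249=-0.47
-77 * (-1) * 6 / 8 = 231 / 4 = 57.75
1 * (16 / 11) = 16 / 11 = 1.45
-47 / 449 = -0.10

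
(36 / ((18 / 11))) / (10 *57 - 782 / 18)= 198 / 4739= 0.04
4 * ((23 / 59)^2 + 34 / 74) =315000 / 128797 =2.45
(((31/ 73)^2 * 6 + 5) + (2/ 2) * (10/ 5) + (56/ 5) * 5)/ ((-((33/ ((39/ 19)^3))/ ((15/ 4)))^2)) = -30040659079379325/ 485369719707664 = -61.89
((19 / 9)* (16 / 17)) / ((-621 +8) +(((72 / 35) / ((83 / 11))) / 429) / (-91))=-1044730960 / 322316687907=-0.00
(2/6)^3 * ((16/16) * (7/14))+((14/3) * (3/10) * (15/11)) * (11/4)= 569/108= 5.27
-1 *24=-24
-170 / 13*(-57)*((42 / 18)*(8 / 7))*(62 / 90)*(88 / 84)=3524576 / 2457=1434.50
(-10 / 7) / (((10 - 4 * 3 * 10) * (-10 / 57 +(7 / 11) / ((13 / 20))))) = 741 / 45850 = 0.02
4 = 4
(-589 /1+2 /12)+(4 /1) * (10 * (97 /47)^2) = -5546237 /13254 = -418.46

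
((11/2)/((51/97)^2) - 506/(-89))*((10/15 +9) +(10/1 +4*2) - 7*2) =485588543/1388934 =349.61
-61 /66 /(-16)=61 /1056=0.06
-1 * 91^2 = -8281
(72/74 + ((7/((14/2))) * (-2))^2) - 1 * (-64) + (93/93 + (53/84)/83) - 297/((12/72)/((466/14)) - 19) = 586491514879/6850234020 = 85.62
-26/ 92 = -13/ 46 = -0.28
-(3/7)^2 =-9/49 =-0.18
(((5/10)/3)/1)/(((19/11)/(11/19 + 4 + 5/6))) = 6787/12996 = 0.52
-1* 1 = -1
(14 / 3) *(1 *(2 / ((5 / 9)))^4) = 489888 / 625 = 783.82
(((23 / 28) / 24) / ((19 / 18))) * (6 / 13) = 207 / 13832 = 0.01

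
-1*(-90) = 90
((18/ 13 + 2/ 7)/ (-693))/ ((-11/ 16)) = 2432/ 693693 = 0.00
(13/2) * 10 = 65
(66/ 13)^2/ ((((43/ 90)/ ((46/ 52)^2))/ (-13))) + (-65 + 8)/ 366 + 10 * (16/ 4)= -508.97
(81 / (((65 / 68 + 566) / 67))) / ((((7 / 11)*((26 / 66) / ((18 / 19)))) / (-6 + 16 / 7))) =-1607520816 / 11964281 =-134.36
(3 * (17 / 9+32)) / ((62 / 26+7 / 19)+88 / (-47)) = 115.44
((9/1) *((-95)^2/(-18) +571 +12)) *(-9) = -13221/2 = -6610.50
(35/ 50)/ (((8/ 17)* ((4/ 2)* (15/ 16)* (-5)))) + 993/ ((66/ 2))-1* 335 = -2516809/ 8250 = -305.07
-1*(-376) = 376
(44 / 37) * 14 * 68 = 41888 / 37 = 1132.11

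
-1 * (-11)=11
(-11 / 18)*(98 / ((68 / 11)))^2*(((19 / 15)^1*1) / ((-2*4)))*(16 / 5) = 60718889 / 780300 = 77.81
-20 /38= -10 /19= -0.53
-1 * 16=-16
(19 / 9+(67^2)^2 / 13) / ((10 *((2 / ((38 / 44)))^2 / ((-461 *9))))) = -1886385529841 / 15730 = -119922792.74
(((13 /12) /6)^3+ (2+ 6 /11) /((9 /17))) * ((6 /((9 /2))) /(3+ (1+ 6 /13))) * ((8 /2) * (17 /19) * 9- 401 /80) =10622276718287 /271470735360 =39.13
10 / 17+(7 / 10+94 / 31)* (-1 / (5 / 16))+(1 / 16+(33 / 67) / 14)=-1112956133 / 98865200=-11.26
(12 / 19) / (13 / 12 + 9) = 144 / 2299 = 0.06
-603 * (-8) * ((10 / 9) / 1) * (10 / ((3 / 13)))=696800 / 3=232266.67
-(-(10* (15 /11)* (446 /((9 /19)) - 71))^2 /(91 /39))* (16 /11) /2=43924886.41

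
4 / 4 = 1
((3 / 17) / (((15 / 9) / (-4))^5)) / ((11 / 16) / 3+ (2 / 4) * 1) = -35831808 / 1859375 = -19.27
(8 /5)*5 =8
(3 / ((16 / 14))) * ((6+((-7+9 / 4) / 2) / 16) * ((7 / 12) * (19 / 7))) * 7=697319 / 4096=170.24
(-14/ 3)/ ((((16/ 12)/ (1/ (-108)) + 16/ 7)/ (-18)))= -147/ 248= -0.59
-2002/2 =-1001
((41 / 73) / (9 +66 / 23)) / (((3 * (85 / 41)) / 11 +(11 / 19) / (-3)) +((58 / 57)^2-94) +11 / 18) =-921184638 / 1790683937861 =-0.00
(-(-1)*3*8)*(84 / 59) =2016 / 59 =34.17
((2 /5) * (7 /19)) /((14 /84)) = 84 /95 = 0.88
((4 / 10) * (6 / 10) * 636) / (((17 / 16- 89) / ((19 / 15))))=-128896 / 58625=-2.20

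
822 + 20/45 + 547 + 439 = 16276/9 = 1808.44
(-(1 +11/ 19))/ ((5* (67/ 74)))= -444/ 1273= -0.35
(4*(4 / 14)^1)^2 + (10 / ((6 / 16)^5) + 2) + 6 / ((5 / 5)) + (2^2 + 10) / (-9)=16148606 / 11907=1356.23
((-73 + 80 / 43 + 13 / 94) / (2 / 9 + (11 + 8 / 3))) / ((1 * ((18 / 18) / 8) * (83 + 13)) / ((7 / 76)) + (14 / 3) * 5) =-54240543 / 1629936500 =-0.03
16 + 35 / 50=167 / 10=16.70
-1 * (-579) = 579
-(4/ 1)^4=-256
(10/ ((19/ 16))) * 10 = 1600/ 19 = 84.21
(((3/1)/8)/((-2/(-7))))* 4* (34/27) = 119/18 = 6.61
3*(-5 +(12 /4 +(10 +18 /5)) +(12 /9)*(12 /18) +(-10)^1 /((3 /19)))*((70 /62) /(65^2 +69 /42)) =-224224 /5503089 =-0.04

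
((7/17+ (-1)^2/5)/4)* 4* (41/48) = 533/1020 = 0.52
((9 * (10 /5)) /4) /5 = 9 /10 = 0.90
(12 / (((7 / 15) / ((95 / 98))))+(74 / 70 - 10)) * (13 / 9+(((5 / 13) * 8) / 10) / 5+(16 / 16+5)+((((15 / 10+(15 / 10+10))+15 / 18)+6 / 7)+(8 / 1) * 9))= 21148279697 / 14045850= 1505.66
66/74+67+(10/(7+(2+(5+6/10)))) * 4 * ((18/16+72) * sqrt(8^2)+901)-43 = 11063633/2701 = 4096.12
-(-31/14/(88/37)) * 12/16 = 3441/4928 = 0.70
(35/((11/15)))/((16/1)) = 525/176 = 2.98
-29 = -29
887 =887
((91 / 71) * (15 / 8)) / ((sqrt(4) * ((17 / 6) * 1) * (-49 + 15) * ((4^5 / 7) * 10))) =-5733 / 672366592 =-0.00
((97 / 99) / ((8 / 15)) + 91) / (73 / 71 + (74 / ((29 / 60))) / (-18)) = -50464031 / 4064632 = -12.42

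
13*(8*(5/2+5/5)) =364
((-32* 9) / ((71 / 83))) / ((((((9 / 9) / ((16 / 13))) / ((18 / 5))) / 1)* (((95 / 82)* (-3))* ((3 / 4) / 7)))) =1756274688 / 438425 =4005.87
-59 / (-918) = 59 / 918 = 0.06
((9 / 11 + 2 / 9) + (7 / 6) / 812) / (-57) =-23929 / 1309176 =-0.02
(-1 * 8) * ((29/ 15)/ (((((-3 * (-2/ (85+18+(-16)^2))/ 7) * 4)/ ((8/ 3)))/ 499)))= -290924984/ 135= -2154999.88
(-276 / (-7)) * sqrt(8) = 552 * sqrt(2) / 7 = 111.52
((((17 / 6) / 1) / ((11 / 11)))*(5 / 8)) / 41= 85 / 1968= 0.04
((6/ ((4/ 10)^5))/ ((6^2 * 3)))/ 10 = 625/ 1152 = 0.54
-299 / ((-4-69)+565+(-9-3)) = -299 / 480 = -0.62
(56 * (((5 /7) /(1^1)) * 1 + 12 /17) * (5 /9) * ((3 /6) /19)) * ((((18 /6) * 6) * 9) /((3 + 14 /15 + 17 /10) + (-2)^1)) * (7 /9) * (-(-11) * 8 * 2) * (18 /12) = 374774400 /35207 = 10644.88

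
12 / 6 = 2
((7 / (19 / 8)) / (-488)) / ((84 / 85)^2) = -7225 / 1168272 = -0.01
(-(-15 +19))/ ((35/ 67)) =-268/ 35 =-7.66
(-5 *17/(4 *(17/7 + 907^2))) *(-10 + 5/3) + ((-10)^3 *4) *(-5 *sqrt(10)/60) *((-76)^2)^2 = 2975/13820544 + 33362176000 *sqrt(10)/3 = 35166821286.47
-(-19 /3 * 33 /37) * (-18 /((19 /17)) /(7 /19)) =-63954 /259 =-246.93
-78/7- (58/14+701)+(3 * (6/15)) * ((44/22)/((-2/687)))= -53924/35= -1540.69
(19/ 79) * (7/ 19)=7/ 79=0.09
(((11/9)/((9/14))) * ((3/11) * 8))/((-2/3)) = -56/9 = -6.22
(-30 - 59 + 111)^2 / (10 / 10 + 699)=0.69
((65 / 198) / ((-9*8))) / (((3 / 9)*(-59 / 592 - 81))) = 2405 / 14259267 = 0.00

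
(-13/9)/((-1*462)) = 13/4158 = 0.00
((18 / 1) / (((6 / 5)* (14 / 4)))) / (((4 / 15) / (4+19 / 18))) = 325 / 4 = 81.25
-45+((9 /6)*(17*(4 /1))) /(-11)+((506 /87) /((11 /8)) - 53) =-98612 /957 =-103.04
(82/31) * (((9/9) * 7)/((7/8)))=656/31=21.16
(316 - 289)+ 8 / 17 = 467 / 17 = 27.47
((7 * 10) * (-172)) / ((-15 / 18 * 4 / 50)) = 180600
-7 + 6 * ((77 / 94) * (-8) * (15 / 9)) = -3409 / 47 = -72.53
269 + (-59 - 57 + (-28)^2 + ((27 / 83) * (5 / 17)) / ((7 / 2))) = 9255019 / 9877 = 937.03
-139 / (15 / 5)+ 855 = 2426 / 3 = 808.67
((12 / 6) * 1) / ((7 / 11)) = 22 / 7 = 3.14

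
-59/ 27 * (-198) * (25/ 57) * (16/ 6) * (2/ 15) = 103840/ 1539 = 67.47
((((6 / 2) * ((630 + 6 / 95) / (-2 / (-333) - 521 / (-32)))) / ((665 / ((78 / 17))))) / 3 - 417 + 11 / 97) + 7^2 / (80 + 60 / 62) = -3775897860952686403 / 9076360935678050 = -416.01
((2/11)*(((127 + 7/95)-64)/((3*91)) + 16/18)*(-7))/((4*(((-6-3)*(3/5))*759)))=43568/501115329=0.00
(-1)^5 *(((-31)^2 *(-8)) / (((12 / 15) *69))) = 9610 / 69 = 139.28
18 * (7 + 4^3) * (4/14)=2556/7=365.14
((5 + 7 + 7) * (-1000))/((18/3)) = -3166.67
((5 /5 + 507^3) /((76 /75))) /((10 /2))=488714415 /19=25721811.32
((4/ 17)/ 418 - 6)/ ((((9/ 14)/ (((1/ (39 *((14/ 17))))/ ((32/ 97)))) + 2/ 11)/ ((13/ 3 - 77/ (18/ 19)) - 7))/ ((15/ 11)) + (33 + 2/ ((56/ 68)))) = -5467388801/ 32230983697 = -0.17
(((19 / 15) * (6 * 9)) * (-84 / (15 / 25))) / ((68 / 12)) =-28728 / 17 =-1689.88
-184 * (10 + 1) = -2024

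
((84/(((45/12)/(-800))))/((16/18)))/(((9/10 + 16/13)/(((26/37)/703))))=-68140800/7205047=-9.46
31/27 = 1.15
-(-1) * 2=2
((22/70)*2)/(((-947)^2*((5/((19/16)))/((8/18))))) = 209/2824948350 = 0.00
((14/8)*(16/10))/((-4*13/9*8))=-63/1040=-0.06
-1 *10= -10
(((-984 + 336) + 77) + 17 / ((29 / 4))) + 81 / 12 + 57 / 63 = -1366597 / 2436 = -561.00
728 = 728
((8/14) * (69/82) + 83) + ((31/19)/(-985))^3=157050087193739108/1881271130976125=83.48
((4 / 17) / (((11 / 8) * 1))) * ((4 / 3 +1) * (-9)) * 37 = -24864 / 187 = -132.96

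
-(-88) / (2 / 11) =484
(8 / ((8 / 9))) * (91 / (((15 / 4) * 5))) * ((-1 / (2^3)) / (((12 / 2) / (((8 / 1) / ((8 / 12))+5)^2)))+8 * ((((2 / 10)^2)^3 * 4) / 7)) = -410901907 / 1562500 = -262.98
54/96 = 0.56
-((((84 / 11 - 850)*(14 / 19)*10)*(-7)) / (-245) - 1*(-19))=33093 / 209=158.34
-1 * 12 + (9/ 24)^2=-759/ 64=-11.86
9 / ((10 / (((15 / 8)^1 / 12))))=9 / 64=0.14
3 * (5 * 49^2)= 36015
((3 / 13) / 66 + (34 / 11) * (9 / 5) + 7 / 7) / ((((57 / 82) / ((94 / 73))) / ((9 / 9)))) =36192914 / 2975115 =12.17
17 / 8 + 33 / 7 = 383 / 56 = 6.84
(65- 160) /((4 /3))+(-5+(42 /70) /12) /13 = -4656 /65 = -71.63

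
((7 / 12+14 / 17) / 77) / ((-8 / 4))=-41 / 4488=-0.01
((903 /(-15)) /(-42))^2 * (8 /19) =3698 /4275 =0.87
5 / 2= 2.50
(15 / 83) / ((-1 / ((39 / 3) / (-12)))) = 65 / 332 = 0.20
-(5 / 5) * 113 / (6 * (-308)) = 113 / 1848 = 0.06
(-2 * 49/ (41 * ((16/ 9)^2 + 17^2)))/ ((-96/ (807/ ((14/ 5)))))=152523/ 6209696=0.02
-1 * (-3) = 3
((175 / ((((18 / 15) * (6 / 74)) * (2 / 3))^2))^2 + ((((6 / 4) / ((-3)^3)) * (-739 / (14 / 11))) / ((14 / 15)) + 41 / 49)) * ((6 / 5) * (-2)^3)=-251108295372583 / 15120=-16607691492.90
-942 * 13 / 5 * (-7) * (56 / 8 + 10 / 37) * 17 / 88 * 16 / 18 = 130668902 / 6105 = 21403.59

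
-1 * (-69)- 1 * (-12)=81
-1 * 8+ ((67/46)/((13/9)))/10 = -47237/5980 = -7.90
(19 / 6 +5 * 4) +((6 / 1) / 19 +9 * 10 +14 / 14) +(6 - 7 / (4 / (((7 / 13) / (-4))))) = 1431233 / 11856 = 120.72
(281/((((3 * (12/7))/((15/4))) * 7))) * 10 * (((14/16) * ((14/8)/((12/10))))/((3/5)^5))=5378515625/1119744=4803.34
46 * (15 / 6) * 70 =8050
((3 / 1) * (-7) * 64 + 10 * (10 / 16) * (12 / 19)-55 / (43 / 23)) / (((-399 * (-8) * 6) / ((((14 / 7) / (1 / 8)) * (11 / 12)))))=-6153719 / 5867694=-1.05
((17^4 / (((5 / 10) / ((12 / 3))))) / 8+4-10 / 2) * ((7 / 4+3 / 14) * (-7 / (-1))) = 1148400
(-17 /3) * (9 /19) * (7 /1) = -357 /19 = -18.79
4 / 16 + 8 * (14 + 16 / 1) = 961 / 4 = 240.25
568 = 568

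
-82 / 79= -1.04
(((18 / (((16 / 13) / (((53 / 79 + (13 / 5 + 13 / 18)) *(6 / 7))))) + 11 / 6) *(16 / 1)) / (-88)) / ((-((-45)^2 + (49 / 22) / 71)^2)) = 190940361557 / 82993094879129295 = 0.00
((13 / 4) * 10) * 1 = 65 / 2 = 32.50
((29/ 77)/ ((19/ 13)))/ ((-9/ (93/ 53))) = -0.05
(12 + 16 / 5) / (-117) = -76 / 585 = -0.13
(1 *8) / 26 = 4 / 13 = 0.31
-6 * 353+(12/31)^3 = -63095610/29791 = -2117.94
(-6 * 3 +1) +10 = -7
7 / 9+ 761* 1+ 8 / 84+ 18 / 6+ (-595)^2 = 22351762 / 63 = 354789.87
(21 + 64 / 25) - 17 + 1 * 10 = 414 / 25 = 16.56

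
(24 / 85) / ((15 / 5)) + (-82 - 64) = -12402 / 85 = -145.91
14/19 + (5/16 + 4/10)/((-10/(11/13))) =133687/197600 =0.68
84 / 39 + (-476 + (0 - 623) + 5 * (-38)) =-16729 / 13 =-1286.85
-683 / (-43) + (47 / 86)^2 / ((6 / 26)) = 17.18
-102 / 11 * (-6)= 612 / 11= 55.64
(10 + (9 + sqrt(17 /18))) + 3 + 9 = sqrt(34) /6 + 31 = 31.97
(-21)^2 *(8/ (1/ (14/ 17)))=49392/ 17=2905.41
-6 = -6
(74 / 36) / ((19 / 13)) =481 / 342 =1.41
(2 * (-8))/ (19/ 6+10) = -96/ 79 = -1.22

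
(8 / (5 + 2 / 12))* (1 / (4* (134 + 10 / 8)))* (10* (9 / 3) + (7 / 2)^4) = 8643 / 16771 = 0.52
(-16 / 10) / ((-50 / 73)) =292 / 125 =2.34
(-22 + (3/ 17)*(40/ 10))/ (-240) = 181/ 2040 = 0.09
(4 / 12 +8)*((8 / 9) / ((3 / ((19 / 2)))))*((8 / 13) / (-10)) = -1520 / 1053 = -1.44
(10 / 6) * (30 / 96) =25 / 48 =0.52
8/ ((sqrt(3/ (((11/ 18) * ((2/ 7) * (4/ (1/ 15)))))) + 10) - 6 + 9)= 22880/ 37117 - 48 * sqrt(385)/ 37117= 0.59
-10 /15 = -2 /3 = -0.67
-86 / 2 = -43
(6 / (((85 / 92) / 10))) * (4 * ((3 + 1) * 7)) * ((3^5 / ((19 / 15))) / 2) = 697673.31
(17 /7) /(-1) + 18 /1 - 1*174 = -1109 /7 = -158.43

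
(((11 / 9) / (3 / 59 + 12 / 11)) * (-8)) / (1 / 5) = -285560 / 6669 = -42.82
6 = 6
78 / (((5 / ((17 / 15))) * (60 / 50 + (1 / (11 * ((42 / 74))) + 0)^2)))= 23585562 / 1635055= 14.42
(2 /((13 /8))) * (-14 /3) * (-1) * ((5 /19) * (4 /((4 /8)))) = 8960 /741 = 12.09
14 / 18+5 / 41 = 0.90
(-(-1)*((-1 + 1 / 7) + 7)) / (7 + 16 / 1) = 43 / 161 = 0.27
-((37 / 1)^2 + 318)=-1687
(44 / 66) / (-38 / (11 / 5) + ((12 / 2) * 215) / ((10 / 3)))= 22 / 12201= 0.00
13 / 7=1.86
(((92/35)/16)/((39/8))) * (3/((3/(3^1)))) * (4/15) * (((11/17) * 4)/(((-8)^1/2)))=-2024/116025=-0.02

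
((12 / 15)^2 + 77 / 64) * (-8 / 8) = -2949 / 1600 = -1.84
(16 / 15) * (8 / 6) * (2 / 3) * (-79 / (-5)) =10112 / 675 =14.98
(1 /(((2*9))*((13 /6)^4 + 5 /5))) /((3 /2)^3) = 64 /89571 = 0.00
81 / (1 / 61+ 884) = 0.09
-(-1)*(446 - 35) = 411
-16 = -16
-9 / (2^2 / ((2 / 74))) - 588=-87033 / 148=-588.06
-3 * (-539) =1617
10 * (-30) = -300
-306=-306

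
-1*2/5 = -2/5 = -0.40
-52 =-52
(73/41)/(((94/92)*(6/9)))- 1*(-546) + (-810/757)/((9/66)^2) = 716344383/1458739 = 491.07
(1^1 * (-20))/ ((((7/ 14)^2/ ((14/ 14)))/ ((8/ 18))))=-320/ 9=-35.56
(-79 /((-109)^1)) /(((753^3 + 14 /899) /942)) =66901782 /41838019527533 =0.00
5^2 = 25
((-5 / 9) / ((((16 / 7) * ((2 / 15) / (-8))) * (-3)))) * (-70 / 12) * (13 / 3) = 79625 / 648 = 122.88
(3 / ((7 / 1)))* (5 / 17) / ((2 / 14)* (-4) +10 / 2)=15 / 527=0.03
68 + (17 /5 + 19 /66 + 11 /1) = 27287 /330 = 82.69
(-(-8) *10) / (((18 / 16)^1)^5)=2621440 / 59049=44.39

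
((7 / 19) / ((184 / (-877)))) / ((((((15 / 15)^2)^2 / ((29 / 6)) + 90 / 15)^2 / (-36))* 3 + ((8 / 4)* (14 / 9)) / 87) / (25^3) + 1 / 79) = -172069743234375 / 1220460322808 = -140.99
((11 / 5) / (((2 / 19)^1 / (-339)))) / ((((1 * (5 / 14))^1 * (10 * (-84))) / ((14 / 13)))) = 165319 / 6500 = 25.43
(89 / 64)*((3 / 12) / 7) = 89 / 1792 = 0.05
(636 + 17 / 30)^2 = 364695409 / 900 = 405217.12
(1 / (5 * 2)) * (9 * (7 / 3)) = 2.10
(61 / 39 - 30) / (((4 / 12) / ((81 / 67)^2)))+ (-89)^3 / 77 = -41700139406 / 4493489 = -9280.12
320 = 320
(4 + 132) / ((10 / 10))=136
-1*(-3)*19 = 57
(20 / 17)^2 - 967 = -279063 / 289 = -965.62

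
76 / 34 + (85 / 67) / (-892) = 2269587 / 1015988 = 2.23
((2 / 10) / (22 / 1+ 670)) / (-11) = -1 / 38060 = -0.00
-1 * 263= -263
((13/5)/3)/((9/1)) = 13/135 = 0.10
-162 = -162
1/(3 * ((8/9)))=3/8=0.38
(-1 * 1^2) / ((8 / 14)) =-7 / 4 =-1.75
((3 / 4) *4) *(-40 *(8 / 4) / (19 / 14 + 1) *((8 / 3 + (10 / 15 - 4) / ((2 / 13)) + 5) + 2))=13440 / 11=1221.82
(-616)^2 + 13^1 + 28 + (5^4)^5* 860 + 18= 82015991211317015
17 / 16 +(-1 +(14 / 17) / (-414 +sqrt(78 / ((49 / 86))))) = 2877391 / 47552944- 49 *sqrt(1677) / 35664708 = 0.06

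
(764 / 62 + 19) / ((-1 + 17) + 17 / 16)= 15536 / 8463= 1.84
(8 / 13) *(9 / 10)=36 / 65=0.55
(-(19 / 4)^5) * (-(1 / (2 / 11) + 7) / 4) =61902475 / 8192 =7556.45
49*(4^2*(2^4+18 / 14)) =13552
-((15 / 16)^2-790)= 789.12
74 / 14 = 37 / 7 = 5.29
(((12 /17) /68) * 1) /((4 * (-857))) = -3 /990692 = -0.00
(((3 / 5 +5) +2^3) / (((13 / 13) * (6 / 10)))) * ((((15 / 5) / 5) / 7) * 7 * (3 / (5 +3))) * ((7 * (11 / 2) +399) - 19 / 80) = 1784031 / 800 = 2230.04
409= 409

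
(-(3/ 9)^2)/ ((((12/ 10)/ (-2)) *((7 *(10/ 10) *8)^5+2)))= 5/ 14869758006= 0.00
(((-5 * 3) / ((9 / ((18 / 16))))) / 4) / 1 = -15 / 32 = -0.47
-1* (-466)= 466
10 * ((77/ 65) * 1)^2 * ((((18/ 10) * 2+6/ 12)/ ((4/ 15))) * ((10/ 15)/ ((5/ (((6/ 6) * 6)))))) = 729267/ 4225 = 172.61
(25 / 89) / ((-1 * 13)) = -0.02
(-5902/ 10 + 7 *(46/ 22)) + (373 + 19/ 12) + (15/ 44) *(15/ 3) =-65761/ 330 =-199.28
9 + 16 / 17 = 169 / 17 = 9.94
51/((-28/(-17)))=867/28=30.96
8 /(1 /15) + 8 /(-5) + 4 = 612 /5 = 122.40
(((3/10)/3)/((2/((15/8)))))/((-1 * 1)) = -3/32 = -0.09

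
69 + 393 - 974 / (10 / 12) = -3534 / 5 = -706.80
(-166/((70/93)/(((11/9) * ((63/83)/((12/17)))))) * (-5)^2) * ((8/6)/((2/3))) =-28985/2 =-14492.50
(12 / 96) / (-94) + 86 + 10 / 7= 460217 / 5264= 87.43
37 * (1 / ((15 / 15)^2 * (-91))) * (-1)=37 / 91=0.41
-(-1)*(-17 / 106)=-17 / 106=-0.16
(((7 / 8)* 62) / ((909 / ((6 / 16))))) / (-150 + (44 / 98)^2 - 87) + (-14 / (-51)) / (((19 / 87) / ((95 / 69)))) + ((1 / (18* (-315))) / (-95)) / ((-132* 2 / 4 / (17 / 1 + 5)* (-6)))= 3013787145149745359 / 1741559204392408800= 1.73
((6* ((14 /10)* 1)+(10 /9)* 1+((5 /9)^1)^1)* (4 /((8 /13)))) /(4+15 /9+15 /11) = 9.31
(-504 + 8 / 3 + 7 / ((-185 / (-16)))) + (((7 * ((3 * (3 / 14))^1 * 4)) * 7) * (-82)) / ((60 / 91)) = -1794973 / 111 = -16170.93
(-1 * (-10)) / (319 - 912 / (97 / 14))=194 / 3635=0.05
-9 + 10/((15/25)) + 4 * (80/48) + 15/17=776/51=15.22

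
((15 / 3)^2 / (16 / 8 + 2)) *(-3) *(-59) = 1106.25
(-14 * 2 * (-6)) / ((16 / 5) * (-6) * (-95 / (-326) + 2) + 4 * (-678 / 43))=-245315 / 156337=-1.57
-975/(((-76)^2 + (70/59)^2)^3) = -3163540023075/625702300983499668032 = -0.00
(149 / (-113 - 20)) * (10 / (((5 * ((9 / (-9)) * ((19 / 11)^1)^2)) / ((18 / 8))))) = 162261 / 96026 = 1.69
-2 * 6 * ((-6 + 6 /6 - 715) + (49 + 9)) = 7944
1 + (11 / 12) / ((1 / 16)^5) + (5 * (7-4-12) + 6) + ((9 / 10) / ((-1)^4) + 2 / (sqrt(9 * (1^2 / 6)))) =2 * sqrt(6) / 3 + 28834727 / 30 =961159.20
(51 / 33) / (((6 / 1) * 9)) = 17 / 594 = 0.03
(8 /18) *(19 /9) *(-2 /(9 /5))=-760 /729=-1.04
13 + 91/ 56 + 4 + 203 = 1773/ 8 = 221.62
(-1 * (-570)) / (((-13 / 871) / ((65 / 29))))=-2482350 / 29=-85598.28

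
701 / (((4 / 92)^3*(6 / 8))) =11372089.33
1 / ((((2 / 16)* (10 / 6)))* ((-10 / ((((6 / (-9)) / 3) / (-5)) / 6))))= -4 / 1125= -0.00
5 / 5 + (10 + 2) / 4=4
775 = 775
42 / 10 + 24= 141 / 5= 28.20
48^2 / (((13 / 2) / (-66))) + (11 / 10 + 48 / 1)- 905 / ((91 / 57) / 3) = -25045.97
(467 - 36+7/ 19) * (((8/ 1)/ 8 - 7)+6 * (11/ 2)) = 221292/ 19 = 11646.95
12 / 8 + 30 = 63 / 2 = 31.50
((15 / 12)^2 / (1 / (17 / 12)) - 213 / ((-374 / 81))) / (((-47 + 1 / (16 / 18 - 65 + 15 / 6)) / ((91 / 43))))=-175171466197 / 80499029952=-2.18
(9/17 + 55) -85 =-501/17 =-29.47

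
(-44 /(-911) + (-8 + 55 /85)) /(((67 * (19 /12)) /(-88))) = 119462112 /19714951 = 6.06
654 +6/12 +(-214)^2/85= 202857/170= 1193.28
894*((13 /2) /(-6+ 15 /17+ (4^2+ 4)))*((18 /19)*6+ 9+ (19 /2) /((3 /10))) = 86998418 /4807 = 18098.28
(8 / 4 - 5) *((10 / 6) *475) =-2375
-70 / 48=-35 / 24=-1.46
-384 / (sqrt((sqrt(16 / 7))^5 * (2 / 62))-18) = 384 / (-32 * sqrt(31) * 7^(3 / 4) / 1519 + 18) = 21.95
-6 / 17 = -0.35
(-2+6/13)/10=-2/13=-0.15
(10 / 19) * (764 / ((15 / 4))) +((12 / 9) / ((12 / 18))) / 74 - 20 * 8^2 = -2473319 / 2109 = -1172.74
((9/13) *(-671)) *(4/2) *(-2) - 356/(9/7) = 185008/117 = 1581.26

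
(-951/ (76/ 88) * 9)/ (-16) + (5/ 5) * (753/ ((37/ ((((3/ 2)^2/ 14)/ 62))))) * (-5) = 1511200827/ 2440816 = 619.14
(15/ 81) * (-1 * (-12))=20/ 9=2.22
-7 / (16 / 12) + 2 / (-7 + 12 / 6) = -113 / 20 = -5.65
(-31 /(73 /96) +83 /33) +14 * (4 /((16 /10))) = -3.25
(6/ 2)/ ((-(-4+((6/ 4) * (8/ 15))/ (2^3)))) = 10/ 13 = 0.77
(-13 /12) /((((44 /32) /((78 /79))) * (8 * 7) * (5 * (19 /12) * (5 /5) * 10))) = -0.00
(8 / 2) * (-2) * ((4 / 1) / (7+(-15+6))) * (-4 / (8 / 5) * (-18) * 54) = 38880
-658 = -658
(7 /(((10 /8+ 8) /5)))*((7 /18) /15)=98 /999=0.10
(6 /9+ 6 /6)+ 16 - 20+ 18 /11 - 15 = -518 /33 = -15.70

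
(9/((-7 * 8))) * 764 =-1719/14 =-122.79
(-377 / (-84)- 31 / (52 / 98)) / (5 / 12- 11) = 5.10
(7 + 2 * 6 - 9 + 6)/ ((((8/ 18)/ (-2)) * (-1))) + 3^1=75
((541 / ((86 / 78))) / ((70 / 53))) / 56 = 1118247 / 168560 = 6.63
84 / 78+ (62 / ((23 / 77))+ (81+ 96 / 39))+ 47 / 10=887443 / 2990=296.80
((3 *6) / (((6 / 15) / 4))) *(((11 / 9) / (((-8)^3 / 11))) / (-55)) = 11 / 128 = 0.09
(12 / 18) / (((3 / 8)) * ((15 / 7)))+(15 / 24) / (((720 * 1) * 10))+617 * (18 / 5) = 76793347 / 34560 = 2222.03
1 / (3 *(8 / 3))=1 / 8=0.12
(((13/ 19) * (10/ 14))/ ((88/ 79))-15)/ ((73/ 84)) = -511275/ 30514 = -16.76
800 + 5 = 805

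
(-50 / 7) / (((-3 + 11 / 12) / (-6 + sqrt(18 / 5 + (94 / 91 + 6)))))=-144 / 7 + 24 * sqrt(2201290) / 3185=-9.39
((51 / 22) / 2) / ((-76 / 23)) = -1173 / 3344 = -0.35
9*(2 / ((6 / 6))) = 18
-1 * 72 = -72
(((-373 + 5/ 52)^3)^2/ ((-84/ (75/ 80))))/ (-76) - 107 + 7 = 265809955284285817599152005/ 673149717839872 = 394874941249.72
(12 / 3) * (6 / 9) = 8 / 3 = 2.67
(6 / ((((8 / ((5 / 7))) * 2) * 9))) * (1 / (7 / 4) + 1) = 0.05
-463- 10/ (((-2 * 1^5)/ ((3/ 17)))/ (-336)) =-12911/ 17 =-759.47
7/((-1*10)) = -7/10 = -0.70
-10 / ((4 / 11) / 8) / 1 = -220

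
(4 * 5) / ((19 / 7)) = 7.37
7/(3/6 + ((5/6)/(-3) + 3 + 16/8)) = 1.34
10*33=330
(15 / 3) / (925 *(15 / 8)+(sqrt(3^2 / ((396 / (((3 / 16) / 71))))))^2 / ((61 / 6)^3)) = 1772721610 / 614912808489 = 0.00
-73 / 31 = -2.35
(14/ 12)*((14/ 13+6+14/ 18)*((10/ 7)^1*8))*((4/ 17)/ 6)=73520/ 17901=4.11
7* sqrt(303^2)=2121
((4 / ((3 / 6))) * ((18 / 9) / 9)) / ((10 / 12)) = 32 / 15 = 2.13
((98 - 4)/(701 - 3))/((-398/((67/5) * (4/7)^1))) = -6298/2430785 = -0.00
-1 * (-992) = 992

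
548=548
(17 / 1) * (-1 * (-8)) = 136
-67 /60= -1.12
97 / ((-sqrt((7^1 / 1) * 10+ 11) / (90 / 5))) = -194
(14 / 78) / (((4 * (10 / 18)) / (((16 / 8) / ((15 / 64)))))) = 224 / 325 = 0.69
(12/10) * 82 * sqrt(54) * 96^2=13602816 * sqrt(6)/5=6663991.65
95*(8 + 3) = 1045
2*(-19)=-38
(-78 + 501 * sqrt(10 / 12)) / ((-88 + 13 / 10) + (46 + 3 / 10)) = -9.39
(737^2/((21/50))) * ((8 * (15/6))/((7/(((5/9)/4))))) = 678961250/1323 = 513198.22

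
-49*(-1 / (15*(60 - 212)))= -49 / 2280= -0.02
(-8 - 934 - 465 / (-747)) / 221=-18031 / 4233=-4.26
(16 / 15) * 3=16 / 5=3.20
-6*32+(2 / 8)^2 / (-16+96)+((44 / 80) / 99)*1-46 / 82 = -192.55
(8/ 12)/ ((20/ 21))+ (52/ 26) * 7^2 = 987/ 10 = 98.70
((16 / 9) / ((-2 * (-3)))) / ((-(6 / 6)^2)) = -8 / 27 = -0.30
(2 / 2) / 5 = 1 / 5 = 0.20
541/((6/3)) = 541/2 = 270.50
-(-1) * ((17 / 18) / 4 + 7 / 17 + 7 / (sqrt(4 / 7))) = 9.91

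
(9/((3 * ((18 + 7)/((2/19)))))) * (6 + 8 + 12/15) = 444/2375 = 0.19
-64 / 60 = -16 / 15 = -1.07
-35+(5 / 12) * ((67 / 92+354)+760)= 158045 / 368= 429.47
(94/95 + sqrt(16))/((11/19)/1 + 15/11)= 2.57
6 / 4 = 3 / 2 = 1.50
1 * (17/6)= 17/6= 2.83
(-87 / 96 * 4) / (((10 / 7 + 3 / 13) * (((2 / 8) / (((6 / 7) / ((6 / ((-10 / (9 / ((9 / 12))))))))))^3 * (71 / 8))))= 377000 / 14183883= 0.03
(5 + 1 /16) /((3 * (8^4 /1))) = 27 /65536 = 0.00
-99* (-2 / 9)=22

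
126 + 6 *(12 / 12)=132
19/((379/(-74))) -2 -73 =-29831/379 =-78.71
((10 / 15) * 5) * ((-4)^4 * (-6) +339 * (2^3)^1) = 3920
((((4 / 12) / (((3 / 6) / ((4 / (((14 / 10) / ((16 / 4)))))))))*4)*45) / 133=9600 / 931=10.31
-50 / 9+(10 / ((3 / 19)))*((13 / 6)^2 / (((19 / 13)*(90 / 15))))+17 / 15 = 47761 / 1620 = 29.48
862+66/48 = 863.38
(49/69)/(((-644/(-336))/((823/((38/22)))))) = 1774388/10051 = 176.54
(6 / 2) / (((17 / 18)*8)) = 27 / 68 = 0.40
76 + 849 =925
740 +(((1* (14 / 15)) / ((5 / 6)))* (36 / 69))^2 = 244775396 / 330625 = 740.34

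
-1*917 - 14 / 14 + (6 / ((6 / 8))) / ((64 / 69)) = -7275 / 8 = -909.38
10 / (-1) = -10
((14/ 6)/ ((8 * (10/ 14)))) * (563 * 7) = 193109/ 120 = 1609.24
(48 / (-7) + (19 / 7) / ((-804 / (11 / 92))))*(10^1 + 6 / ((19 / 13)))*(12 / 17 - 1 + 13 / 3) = -52245617 / 133722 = -390.70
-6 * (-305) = 1830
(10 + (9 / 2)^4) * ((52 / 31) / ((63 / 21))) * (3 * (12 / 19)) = 445.02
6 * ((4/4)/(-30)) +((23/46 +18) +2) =203/10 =20.30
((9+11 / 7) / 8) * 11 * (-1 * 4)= -407 / 7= -58.14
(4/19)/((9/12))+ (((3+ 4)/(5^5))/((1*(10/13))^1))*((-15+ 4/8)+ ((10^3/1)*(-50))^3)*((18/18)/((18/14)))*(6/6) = -1008583333332450329/3562500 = -283111111110.86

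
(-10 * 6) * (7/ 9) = -140/ 3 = -46.67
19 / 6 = 3.17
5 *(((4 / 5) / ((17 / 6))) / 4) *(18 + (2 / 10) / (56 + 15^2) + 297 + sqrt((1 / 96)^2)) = 111.18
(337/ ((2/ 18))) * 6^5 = 23584608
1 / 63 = 0.02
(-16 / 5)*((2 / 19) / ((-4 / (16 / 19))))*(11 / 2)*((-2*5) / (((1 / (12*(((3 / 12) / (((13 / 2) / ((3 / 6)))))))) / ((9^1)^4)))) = -27713664 / 4693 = -5905.32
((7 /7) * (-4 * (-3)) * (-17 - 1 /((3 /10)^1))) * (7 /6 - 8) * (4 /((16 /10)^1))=12505 /3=4168.33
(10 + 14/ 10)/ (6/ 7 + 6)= 133/ 80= 1.66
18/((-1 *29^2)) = -18/841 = -0.02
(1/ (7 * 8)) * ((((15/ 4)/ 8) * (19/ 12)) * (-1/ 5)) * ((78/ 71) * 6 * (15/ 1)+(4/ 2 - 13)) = -118541/ 508928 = -0.23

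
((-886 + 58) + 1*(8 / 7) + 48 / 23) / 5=-132788 / 805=-164.95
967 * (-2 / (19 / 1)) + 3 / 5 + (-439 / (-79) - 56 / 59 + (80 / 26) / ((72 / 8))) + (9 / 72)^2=-319045532249 / 3315648960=-96.22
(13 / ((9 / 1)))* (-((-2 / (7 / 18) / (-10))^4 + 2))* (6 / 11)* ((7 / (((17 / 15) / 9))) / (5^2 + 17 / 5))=-363428442 / 113850275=-3.19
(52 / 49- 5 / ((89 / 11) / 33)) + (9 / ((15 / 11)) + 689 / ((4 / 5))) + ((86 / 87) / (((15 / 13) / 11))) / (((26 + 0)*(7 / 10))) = 19327806517 / 22764420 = 849.04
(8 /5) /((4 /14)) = 28 /5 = 5.60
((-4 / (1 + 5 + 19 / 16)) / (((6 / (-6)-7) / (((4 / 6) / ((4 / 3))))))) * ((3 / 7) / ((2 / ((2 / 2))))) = 6 / 805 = 0.01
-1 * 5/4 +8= 27/4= 6.75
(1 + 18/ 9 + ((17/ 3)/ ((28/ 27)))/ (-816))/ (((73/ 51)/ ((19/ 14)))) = 1299429/ 457856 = 2.84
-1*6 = -6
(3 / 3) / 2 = 1 / 2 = 0.50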